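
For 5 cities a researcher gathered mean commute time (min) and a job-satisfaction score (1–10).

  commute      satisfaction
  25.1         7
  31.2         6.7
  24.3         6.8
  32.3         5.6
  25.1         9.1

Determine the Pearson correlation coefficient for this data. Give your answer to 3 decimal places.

n = 5, Σx = 138, Σy = 35.2, Σx² = 3867.24, Σy² = 254.3, Σxy = 959.27
nΣxy − ΣxΣy = 4796.35 − 4857.6 = -61.25
nΣx² − (Σx)² = 19336.2 − 19044 = 292.2; nΣy² − (Σy)² = 1271.5 − 1239.04 = 32.46
r = -61.25 / √(292.2 × 32.46) = -61.25 / 97.3900 ≈ -0.629

-0.629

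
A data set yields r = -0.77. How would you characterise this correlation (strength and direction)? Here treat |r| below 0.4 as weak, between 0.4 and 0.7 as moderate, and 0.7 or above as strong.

r = -0.77 < 0 so the relationship is negative.
|r| = 0.77, which falls in the strong range.

strong negative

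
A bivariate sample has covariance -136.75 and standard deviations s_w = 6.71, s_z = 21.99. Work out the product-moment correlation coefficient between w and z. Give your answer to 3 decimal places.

-0.927

r = Cov(w,z) / (s_w · s_z) = -136.75 / (6.71 × 21.99)
  = -136.75 / 147.5529 ≈ -0.927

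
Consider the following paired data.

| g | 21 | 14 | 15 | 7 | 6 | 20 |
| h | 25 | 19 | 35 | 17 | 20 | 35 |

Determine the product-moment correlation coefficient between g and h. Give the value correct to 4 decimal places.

0.6538

n = 6, Σg = 83, Σh = 151, Σg² = 1347, Σh² = 4125, Σgh = 2255
nΣgh − ΣgΣh = 13530 − 12533 = 997
nΣg² − (Σg)² = 8082 − 6889 = 1193; nΣh² − (Σh)² = 24750 − 22801 = 1949
r = 997 / √(1193 × 1949) = 997 / 1524.8465 ≈ 0.6538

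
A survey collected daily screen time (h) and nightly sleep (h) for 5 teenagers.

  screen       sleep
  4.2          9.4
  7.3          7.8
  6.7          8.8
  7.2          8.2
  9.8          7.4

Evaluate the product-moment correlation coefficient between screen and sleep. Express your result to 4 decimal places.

n = 5, Σx = 35.2, Σy = 41.6, Σx² = 263.7, Σy² = 348.64, Σxy = 286.94
nΣxy − ΣxΣy = 1434.7 − 1464.32 = -29.62
nΣx² − (Σx)² = 1318.5 − 1239.04 = 79.46; nΣy² − (Σy)² = 1743.2 − 1730.56 = 12.64
r = -29.62 / √(79.46 × 12.64) = -29.62 / 31.6919 ≈ -0.9346

-0.9346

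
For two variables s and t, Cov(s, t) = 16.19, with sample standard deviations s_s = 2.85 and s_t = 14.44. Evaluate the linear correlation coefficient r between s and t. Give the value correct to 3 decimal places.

0.393

r = Cov(s,t) / (s_s · s_t) = 16.19 / (2.85 × 14.44)
  = 16.19 / 41.1540 ≈ 0.393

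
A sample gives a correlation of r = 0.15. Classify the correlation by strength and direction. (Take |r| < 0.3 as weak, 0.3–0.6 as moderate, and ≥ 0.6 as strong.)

r = 0.15 > 0 so the relationship is positive.
|r| = 0.15, which falls in the weak range.

weak positive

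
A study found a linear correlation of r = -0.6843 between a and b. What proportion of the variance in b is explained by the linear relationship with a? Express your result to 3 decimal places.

r² = (-0.6843)² = 0.468

0.468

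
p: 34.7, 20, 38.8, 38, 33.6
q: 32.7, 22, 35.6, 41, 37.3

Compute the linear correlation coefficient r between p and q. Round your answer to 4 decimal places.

0.9135

n = 5, Σp = 165.1, Σq = 168.6, Σp² = 5682.49, Σq² = 5892.94, Σpq = 5767.25
nΣpq − ΣpΣq = 28836.25 − 27835.86 = 1000.39
nΣp² − (Σp)² = 28412.45 − 27258.01 = 1154.44; nΣq² − (Σq)² = 29464.7 − 28425.96 = 1038.74
r = 1000.39 / √(1154.44 × 1038.74) = 1000.39 / 1095.0630 ≈ 0.9135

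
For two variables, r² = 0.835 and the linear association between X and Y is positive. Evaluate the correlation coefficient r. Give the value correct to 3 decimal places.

|r| = √0.835 = 0.914
The association is positive, so r = 0.914.

0.914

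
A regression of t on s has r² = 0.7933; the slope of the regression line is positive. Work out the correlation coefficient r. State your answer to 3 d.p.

0.891

|r| = √0.7933 = 0.891
The association is positive, so r = 0.891.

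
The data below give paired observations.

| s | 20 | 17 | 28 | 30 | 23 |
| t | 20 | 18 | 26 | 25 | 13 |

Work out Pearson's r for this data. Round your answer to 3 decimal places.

0.658

n = 5, Σs = 118, Σt = 102, Σs² = 2902, Σt² = 2194, Σst = 2483
nΣst − ΣsΣt = 12415 − 12036 = 379
nΣs² − (Σs)² = 14510 − 13924 = 586; nΣt² − (Σt)² = 10970 − 10404 = 566
r = 379 / √(586 × 566) = 379 / 575.9132 ≈ 0.658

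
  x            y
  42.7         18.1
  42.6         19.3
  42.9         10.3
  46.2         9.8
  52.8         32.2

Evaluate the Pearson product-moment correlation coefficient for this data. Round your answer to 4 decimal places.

0.7156

n = 5, Σx = 227.2, Σy = 89.7, Σx² = 10400.74, Σy² = 1939.07, Σxy = 4189.84
nΣxy − ΣxΣy = 20949.2 − 20379.84 = 569.36
nΣx² − (Σx)² = 52003.7 − 51619.84 = 383.86; nΣy² − (Σy)² = 9695.35 − 8046.09 = 1649.26
r = 569.36 / √(383.86 × 1649.26) = 569.36 / 795.6664 ≈ 0.7156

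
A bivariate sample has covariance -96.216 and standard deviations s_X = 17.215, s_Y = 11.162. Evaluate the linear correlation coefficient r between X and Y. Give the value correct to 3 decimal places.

-0.501

r = Cov(X,Y) / (s_X · s_Y) = -96.216 / (17.215 × 11.162)
  = -96.216 / 192.1538 ≈ -0.501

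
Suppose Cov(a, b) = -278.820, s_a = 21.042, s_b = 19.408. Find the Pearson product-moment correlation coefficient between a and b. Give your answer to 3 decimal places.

r = Cov(a,b) / (s_a · s_b) = -278.820 / (21.042 × 19.408)
  = -278.820 / 408.3831 ≈ -0.683

-0.683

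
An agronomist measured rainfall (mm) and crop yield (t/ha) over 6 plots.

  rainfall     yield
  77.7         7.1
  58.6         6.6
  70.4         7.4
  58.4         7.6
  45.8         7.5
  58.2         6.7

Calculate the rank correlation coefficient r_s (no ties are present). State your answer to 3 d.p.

-0.257

Rank rainfall: 6, 4, 5, 3, 1, 2
Rank yield: 3, 1, 4, 6, 5, 2
d = rank(rainfall) − rank(yield): 3, 3, 1, -3, -4, 0; Σd² = 44
ρ = 1 − 6Σd² / [n(n²−1)] = 1 − 6×44 / (6×35) = 1 − 264/210 ≈ -0.257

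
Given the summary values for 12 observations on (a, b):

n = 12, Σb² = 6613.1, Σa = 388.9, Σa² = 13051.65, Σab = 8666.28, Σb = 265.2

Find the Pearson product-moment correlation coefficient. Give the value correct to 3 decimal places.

r = (nΣab − ΣaΣb) / √[(nΣa² − (Σa)²)(nΣb² − (Σb)²)]
Numerator: 12×8666.28 − 388.9×265.2 = 859.08
Denominator: √[(156619.8 − 151243.21)(79357.2 − 70331.04)] = √[5376.59 × 9026.16] = 6966.3449
r = 859.08 / 6966.3449 ≈ 0.123

0.123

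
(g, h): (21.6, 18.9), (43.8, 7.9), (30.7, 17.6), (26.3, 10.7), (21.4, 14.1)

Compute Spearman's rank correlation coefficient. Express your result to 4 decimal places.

Rank g: 2, 5, 4, 3, 1
Rank h: 5, 1, 4, 2, 3
d = rank(g) − rank(h): -3, 4, 0, 1, -2; Σd² = 30
ρ = 1 − 6Σd² / [n(n²−1)] = 1 − 6×30 / (5×24) = 1 − 180/120 ≈ -0.5000

-0.5000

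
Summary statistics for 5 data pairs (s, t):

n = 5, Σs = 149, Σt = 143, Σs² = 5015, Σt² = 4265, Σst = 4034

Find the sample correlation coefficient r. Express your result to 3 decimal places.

r = (nΣst − ΣsΣt) / √[(nΣs² − (Σs)²)(nΣt² − (Σt)²)]
Numerator: 5×4034 − 149×143 = -1137
Denominator: √[(25075 − 22201)(21325 − 20449)] = √[2874 × 876] = 1586.7022
r = -1137 / 1586.7022 ≈ -0.717

-0.717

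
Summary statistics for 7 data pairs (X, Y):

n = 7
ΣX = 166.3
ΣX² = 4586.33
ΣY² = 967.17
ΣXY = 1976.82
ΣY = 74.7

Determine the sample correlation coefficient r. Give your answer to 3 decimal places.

0.615

r = (nΣXY − ΣXΣY) / √[(nΣX² − (ΣX)²)(nΣY² − (ΣY)²)]
Numerator: 7×1976.82 − 166.3×74.7 = 1415.13
Denominator: √[(32104.31 − 27655.69)(6770.19 − 5580.09)] = √[4448.62 × 1190.1] = 2300.9352
r = 1415.13 / 2300.9352 ≈ 0.615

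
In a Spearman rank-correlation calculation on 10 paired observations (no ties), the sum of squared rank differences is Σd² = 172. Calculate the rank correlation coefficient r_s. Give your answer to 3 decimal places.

ρ = 1 − 6Σd² / [n(n²−1)] = 1 − 6×172 / (10×99)
  = 1 − 1032/990 = 1 − 1.0424 ≈ -0.042

-0.042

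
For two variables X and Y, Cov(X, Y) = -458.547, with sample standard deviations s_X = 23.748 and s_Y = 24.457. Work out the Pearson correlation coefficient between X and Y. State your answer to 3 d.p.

r = Cov(X,Y) / (s_X · s_Y) = -458.547 / (23.748 × 24.457)
  = -458.547 / 580.8048 ≈ -0.790

-0.790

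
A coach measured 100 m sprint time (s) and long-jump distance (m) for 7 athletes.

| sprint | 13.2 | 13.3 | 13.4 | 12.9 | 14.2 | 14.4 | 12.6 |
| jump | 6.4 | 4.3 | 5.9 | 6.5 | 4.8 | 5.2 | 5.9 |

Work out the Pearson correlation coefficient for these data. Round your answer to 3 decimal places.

n = 7, Σx = 94, Σy = 39, Σx² = 1264.86, Σy² = 221.4, Σxy = 521.96
nΣxy − ΣxΣy = 3653.72 − 3666 = -12.28
nΣx² − (Σx)² = 8854.02 − 8836 = 18.02; nΣy² − (Σy)² = 1549.8 − 1521 = 28.8
r = -12.28 / √(18.02 × 28.8) = -12.28 / 22.7810 ≈ -0.539

-0.539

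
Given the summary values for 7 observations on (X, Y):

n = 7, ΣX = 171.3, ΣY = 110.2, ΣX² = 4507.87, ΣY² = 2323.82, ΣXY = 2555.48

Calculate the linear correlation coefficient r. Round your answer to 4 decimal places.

r = (nΣXY − ΣXΣY) / √[(nΣX² − (ΣX)²)(nΣY² − (ΣY)²)]
Numerator: 7×2555.48 − 171.3×110.2 = -988.9
Denominator: √[(31555.09 − 29343.69)(16266.74 − 12144.04)] = √[2211.4 × 4122.7] = 3019.4269
r = -988.9 / 3019.4269 ≈ -0.3275

-0.3275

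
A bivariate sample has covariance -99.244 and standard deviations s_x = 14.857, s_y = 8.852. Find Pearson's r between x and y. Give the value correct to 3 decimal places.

-0.755

r = Cov(x,y) / (s_x · s_y) = -99.244 / (14.857 × 8.852)
  = -99.244 / 131.5142 ≈ -0.755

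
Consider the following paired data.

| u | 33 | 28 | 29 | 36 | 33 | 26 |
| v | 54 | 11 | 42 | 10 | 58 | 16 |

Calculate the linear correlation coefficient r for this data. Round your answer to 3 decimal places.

0.262

n = 6, Σu = 185, Σv = 191, Σu² = 5775, Σv² = 8521, Σuv = 5998
nΣuv − ΣuΣv = 35988 − 35335 = 653
nΣu² − (Σu)² = 34650 − 34225 = 425; nΣv² − (Σv)² = 51126 − 36481 = 14645
r = 653 / √(425 × 14645) = 653 / 2494.8196 ≈ 0.262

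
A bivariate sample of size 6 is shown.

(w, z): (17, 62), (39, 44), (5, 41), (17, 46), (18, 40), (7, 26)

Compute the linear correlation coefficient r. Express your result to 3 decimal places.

n = 6, Σw = 103, Σz = 259, Σw² = 2497, Σz² = 11853, Σwz = 4659
nΣwz − ΣwΣz = 27954 − 26677 = 1277
nΣw² − (Σw)² = 14982 − 10609 = 4373; nΣz² − (Σz)² = 71118 − 67081 = 4037
r = 1277 / √(4373 × 4037) = 1277 / 4201.6427 ≈ 0.304

0.304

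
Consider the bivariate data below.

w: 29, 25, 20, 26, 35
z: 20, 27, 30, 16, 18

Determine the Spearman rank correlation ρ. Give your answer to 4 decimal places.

Rank w: 4, 2, 1, 3, 5
Rank z: 3, 4, 5, 1, 2
d = rank(w) − rank(z): 1, -2, -4, 2, 3; Σd² = 34
ρ = 1 − 6Σd² / [n(n²−1)] = 1 − 6×34 / (5×24) = 1 − 204/120 ≈ -0.7000

-0.7000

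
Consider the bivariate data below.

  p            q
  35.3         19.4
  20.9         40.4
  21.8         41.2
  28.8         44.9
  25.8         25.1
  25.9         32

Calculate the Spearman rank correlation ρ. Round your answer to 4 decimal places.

Rank p: 6, 1, 2, 5, 3, 4
Rank q: 1, 4, 5, 6, 2, 3
d = rank(p) − rank(q): 5, -3, -3, -1, 1, 1; Σd² = 46
ρ = 1 − 6Σd² / [n(n²−1)] = 1 − 6×46 / (6×35) = 1 − 276/210 ≈ -0.3143

-0.3143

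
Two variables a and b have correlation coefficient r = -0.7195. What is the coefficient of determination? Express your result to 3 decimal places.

r² = (-0.7195)² = 0.518

0.518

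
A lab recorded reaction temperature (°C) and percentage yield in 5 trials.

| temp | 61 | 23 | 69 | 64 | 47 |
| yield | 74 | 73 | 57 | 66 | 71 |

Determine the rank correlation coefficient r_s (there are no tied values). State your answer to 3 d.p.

Rank temp: 3, 1, 5, 4, 2
Rank yield: 5, 4, 1, 2, 3
d = rank(temp) − rank(yield): -2, -3, 4, 2, -1; Σd² = 34
ρ = 1 − 6Σd² / [n(n²−1)] = 1 − 6×34 / (5×24) = 1 − 204/120 ≈ -0.700

-0.700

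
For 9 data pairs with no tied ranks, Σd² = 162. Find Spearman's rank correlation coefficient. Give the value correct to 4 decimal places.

-0.3500

ρ = 1 − 6Σd² / [n(n²−1)] = 1 − 6×162 / (9×80)
  = 1 − 972/720 = 1 − 1.35000 ≈ -0.3500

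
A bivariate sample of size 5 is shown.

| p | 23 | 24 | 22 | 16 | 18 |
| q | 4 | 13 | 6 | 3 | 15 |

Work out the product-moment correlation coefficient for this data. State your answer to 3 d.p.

0.126

n = 5, Σp = 103, Σq = 41, Σp² = 2169, Σq² = 455, Σpq = 854
nΣpq − ΣpΣq = 4270 − 4223 = 47
nΣp² − (Σp)² = 10845 − 10609 = 236; nΣq² − (Σq)² = 2275 − 1681 = 594
r = 47 / √(236 × 594) = 47 / 374.4115 ≈ 0.126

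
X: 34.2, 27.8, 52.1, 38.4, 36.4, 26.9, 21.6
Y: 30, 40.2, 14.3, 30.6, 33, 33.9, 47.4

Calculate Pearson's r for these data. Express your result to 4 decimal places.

-0.9505

n = 7, ΣX = 237.4, ΣY = 229.4, ΣX² = 8646.58, ΣY² = 8141.86, ΣXY = 7200.58
nΣXY − ΣXΣY = 50404.06 − 54459.56 = -4055.5
nΣX² − (ΣX)² = 60526.06 − 56358.76 = 4167.3; nΣY² − (ΣY)² = 56993.02 − 52624.36 = 4368.66
r = -4055.5 / √(4167.3 × 4368.66) = -4055.5 / 4266.7923 ≈ -0.9505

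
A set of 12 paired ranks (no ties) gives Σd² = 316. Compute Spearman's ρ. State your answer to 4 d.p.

-0.1049

ρ = 1 − 6Σd² / [n(n²−1)] = 1 − 6×316 / (12×143)
  = 1 − 1896/1716 = 1 − 1.10490 ≈ -0.1049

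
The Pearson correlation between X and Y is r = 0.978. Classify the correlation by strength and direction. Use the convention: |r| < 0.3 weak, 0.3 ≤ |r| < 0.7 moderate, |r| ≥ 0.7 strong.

strong positive

r = 0.978 > 0 so the relationship is positive.
|r| = 0.978, which falls in the strong range.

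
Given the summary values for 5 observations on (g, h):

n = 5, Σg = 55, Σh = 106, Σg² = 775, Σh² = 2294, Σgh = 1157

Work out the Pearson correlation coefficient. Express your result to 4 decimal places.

-0.1009

r = (nΣgh − ΣgΣh) / √[(nΣg² − (Σg)²)(nΣh² − (Σh)²)]
Numerator: 5×1157 − 55×106 = -45
Denominator: √[(3875 − 3025)(11470 − 11236)] = √[850 × 234] = 445.9821
r = -45 / 445.9821 ≈ -0.1009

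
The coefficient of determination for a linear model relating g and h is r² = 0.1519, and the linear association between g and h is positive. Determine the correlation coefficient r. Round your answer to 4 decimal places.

|r| = √0.1519 = 0.3897
The association is positive, so r = 0.3897.

0.3897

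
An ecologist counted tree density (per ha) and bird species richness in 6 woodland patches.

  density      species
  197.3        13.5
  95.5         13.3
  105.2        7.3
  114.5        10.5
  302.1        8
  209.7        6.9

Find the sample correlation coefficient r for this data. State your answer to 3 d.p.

n = 6, Σx = 1024.3, Σy = 59.5, Σx² = 207463.33, Σy² = 634.29, Σxy = 9767.64
nΣxy − ΣxΣy = 58605.84 − 60945.85 = -2340.01
nΣx² − (Σx)² = 1244779.98 − 1049190.49 = 195589.49; nΣy² − (Σy)² = 3805.74 − 3540.25 = 265.49
r = -2340.01 / √(195589.49 × 265.49) = -2340.01 / 7206.0429 ≈ -0.325

-0.325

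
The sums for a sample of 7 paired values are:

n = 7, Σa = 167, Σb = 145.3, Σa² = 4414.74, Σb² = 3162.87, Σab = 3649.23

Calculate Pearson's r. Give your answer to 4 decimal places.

r = (nΣab − ΣaΣb) / √[(nΣa² − (Σa)²)(nΣb² − (Σb)²)]
Numerator: 7×3649.23 − 167×145.3 = 1279.51
Denominator: √[(30903.18 − 27889)(22140.09 − 21112.09)] = √[3014.18 × 1028] = 1760.2775
r = 1279.51 / 1760.2775 ≈ 0.7269

0.7269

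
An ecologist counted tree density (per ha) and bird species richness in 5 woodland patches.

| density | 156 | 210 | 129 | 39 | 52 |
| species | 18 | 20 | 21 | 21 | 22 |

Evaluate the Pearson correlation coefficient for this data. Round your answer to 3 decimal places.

n = 5, Σx = 586, Σy = 102, Σx² = 89302, Σy² = 2090, Σxy = 11680
nΣxy − ΣxΣy = 58400 − 59772 = -1372
nΣx² − (Σx)² = 446510 − 343396 = 103114; nΣy² − (Σy)² = 10450 − 10404 = 46
r = -1372 / √(103114 × 46) = -1372 / 2177.8990 ≈ -0.630

-0.630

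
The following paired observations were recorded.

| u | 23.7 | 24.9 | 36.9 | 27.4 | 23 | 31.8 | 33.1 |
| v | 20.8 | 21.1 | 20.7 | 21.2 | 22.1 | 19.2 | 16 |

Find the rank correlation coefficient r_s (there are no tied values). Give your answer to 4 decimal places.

-0.7500

Rank u: 2, 3, 7, 4, 1, 5, 6
Rank v: 4, 5, 3, 6, 7, 2, 1
d = rank(u) − rank(v): -2, -2, 4, -2, -6, 3, 5; Σd² = 98
ρ = 1 − 6Σd² / [n(n²−1)] = 1 − 6×98 / (7×48) = 1 − 588/336 ≈ -0.7500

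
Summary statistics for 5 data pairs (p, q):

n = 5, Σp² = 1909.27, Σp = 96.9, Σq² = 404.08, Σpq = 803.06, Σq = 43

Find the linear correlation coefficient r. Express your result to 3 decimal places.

r = (nΣpq − ΣpΣq) / √[(nΣp² − (Σp)²)(nΣq² − (Σq)²)]
Numerator: 5×803.06 − 96.9×43 = -151.4
Denominator: √[(9546.35 − 9389.61)(2020.4 − 1849)] = √[156.74 × 171.4] = 163.9062
r = -151.4 / 163.9062 ≈ -0.924

-0.924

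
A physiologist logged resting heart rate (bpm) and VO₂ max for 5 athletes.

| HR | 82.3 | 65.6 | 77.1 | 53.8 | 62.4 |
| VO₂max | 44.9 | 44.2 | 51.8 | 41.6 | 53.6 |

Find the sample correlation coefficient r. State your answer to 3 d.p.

0.251

n = 5, Σx = 341.2, Σy = 236.1, Σx² = 23809.26, Σy² = 11256.41, Σxy = 16171.29
nΣxy − ΣxΣy = 80856.45 − 80557.32 = 299.13
nΣx² − (Σx)² = 119046.3 − 116417.44 = 2628.86; nΣy² − (Σy)² = 56282.05 − 55743.21 = 538.84
r = 299.13 / √(2628.86 × 538.84) = 299.13 / 1190.1827 ≈ 0.251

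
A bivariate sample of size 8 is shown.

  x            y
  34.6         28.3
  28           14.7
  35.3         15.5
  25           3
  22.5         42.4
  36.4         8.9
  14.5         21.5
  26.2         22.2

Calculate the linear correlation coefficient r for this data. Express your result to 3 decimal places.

-0.264

n = 8, Σx = 222.5, Σy = 156.5, Σx² = 6580.15, Σy² = 4098.29, Σxy = 4184.28
nΣxy − ΣxΣy = 33474.24 − 34821.25 = -1347.01
nΣx² − (Σx)² = 52641.2 − 49506.25 = 3134.95; nΣy² − (Σy)² = 32786.32 − 24492.25 = 8294.07
r = -1347.01 / √(3134.95 × 8294.07) = -1347.01 / 5099.1661 ≈ -0.264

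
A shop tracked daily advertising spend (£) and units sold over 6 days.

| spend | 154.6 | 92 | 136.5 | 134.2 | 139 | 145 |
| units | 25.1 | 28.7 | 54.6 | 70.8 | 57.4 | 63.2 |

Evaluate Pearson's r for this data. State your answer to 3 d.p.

0.286

n = 6, Σx = 801.3, Σy = 299.8, Σx² = 109353.05, Σy² = 16736.5, Σxy = 40617.72
nΣxy − ΣxΣy = 243706.32 − 240229.74 = 3476.58
nΣx² − (Σx)² = 656118.3 − 642081.69 = 14036.61; nΣy² − (Σy)² = 100419 − 89880.04 = 10538.96
r = 3476.58 / √(14036.61 × 10538.96) = 3476.58 / 12162.7000 ≈ 0.286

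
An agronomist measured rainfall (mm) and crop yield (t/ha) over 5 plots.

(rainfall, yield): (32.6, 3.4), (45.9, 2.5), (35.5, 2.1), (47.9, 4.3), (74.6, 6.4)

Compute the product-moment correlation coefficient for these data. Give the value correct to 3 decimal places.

0.871

n = 5, Σx = 236.5, Σy = 18.7, Σx² = 12289.39, Σy² = 81.67, Σxy = 983.55
nΣxy − ΣxΣy = 4917.75 − 4422.55 = 495.2
nΣx² − (Σx)² = 61446.95 − 55932.25 = 5514.7; nΣy² − (Σy)² = 408.35 − 349.69 = 58.66
r = 495.2 / √(5514.7 × 58.66) = 495.2 / 568.7638 ≈ 0.871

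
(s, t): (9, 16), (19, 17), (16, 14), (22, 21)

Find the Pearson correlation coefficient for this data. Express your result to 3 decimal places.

0.630

n = 4, Σs = 66, Σt = 68, Σs² = 1182, Σt² = 1182, Σst = 1153
nΣst − ΣsΣt = 4612 − 4488 = 124
nΣs² − (Σs)² = 4728 − 4356 = 372; nΣt² − (Σt)² = 4728 − 4624 = 104
r = 124 / √(372 × 104) = 124 / 196.6927 ≈ 0.630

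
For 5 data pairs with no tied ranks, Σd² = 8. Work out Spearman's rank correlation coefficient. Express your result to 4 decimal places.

ρ = 1 − 6Σd² / [n(n²−1)] = 1 − 6×8 / (5×24)
  = 1 − 48/120 = 1 − 0.40000 ≈ 0.6000

0.6000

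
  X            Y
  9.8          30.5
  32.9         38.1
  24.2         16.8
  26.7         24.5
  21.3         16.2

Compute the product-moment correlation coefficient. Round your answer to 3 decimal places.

n = 5, ΣX = 114.9, ΣY = 126.1, ΣX² = 2930.67, ΣY² = 3526.79, ΣXY = 2958.16
nΣXY − ΣXΣY = 14790.8 − 14488.89 = 301.91
nΣX² − (ΣX)² = 14653.35 − 13202.01 = 1451.34; nΣY² − (ΣY)² = 17633.95 − 15901.21 = 1732.74
r = 301.91 / √(1451.34 × 1732.74) = 301.91 / 1585.8105 ≈ 0.190

0.190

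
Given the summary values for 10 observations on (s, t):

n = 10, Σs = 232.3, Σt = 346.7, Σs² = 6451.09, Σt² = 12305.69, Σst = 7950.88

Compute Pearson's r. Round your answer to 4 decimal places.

r = (nΣst − ΣsΣt) / √[(nΣs² − (Σs)²)(nΣt² − (Σt)²)]
Numerator: 10×7950.88 − 232.3×346.7 = -1029.61
Denominator: √[(64510.9 − 53963.29)(123056.9 − 120200.89)] = √[10547.61 × 2856.01] = 5488.5408
r = -1029.61 / 5488.5408 ≈ -0.1876

-0.1876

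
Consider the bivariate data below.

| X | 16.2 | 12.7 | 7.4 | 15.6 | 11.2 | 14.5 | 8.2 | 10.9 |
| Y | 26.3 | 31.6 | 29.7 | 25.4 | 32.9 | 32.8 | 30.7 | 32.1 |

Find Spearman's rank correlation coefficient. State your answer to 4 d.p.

Rank X: 8, 5, 1, 7, 4, 6, 2, 3
Rank Y: 2, 5, 3, 1, 8, 7, 4, 6
d = rank(X) − rank(Y): 6, 0, -2, 6, -4, -1, -2, -3; Σd² = 106
ρ = 1 − 6Σd² / [n(n²−1)] = 1 − 6×106 / (8×63) = 1 − 636/504 ≈ -0.2619

-0.2619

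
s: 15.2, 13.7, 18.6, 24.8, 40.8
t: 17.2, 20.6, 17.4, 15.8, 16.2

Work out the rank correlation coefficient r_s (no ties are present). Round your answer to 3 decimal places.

Rank s: 2, 1, 3, 4, 5
Rank t: 3, 5, 4, 1, 2
d = rank(s) − rank(t): -1, -4, -1, 3, 3; Σd² = 36
ρ = 1 − 6Σd² / [n(n²−1)] = 1 − 6×36 / (5×24) = 1 − 216/120 ≈ -0.800

-0.800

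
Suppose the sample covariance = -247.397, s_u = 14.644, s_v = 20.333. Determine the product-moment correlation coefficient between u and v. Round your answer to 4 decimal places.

r = Cov(u,v) / (s_u · s_v) = -247.397 / (14.644 × 20.333)
  = -247.397 / 297.7565 ≈ -0.8309

-0.8309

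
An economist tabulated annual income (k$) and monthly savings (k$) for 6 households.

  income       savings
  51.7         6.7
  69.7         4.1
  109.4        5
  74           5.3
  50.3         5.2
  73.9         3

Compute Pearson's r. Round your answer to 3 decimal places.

-0.303

n = 6, Σx = 429, Σy = 29.3, Σx² = 32966.64, Σy² = 150.83, Σxy = 2054.62
nΣxy − ΣxΣy = 12327.72 − 12569.7 = -241.98
nΣx² − (Σx)² = 197799.84 − 184041 = 13758.84; nΣy² − (Σy)² = 904.98 − 858.49 = 46.49
r = -241.98 / √(13758.84 × 46.49) = -241.98 / 799.7803 ≈ -0.303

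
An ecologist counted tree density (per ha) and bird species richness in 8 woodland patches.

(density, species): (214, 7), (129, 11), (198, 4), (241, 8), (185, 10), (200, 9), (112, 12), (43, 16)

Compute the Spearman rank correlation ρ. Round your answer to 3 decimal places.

Rank density: 7, 3, 5, 8, 4, 6, 2, 1
Rank species: 2, 6, 1, 3, 5, 4, 7, 8
d = rank(density) − rank(species): 5, -3, 4, 5, -1, 2, -5, -7; Σd² = 154
ρ = 1 − 6Σd² / [n(n²−1)] = 1 − 6×154 / (8×63) = 1 − 924/504 ≈ -0.833

-0.833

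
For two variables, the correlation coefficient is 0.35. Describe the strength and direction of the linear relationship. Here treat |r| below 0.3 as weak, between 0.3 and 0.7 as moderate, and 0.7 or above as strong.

moderate positive

r = 0.35 > 0 so the relationship is positive.
|r| = 0.35, which falls in the moderate range.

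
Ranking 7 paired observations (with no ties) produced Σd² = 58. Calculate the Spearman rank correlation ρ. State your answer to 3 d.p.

ρ = 1 − 6Σd² / [n(n²−1)] = 1 − 6×58 / (7×48)
  = 1 − 348/336 = 1 − 1.0357 ≈ -0.036

-0.036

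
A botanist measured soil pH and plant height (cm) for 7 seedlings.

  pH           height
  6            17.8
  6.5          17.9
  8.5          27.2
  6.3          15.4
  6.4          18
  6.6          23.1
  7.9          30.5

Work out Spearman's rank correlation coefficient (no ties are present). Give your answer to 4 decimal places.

0.8929

Rank pH: 1, 4, 7, 2, 3, 5, 6
Rank height: 2, 3, 6, 1, 4, 5, 7
d = rank(pH) − rank(height): -1, 1, 1, 1, -1, 0, -1; Σd² = 6
ρ = 1 − 6Σd² / [n(n²−1)] = 1 − 6×6 / (7×48) = 1 − 36/336 ≈ 0.8929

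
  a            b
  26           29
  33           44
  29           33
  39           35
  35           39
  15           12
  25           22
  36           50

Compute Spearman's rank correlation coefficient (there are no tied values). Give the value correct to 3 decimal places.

0.833

Rank a: 3, 5, 4, 8, 6, 1, 2, 7
Rank b: 3, 7, 4, 5, 6, 1, 2, 8
d = rank(a) − rank(b): 0, -2, 0, 3, 0, 0, 0, -1; Σd² = 14
ρ = 1 − 6Σd² / [n(n²−1)] = 1 − 6×14 / (8×63) = 1 − 84/504 ≈ 0.833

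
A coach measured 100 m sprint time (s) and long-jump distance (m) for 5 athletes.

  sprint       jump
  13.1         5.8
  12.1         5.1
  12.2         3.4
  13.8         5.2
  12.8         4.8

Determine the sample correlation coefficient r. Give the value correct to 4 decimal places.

0.5345

n = 5, Σx = 64, Σy = 24.3, Σx² = 821.14, Σy² = 121.29, Σxy = 312.37
nΣxy − ΣxΣy = 1561.85 − 1555.2 = 6.65
nΣx² − (Σx)² = 4105.7 − 4096 = 9.7; nΣy² − (Σy)² = 606.45 − 590.49 = 15.96
r = 6.65 / √(9.7 × 15.96) = 6.65 / 12.4423 ≈ 0.5345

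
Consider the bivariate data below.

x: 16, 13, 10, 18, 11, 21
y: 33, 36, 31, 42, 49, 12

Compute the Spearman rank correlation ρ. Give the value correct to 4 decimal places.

Rank x: 4, 3, 1, 5, 2, 6
Rank y: 3, 4, 2, 5, 6, 1
d = rank(x) − rank(y): 1, -1, -1, 0, -4, 5; Σd² = 44
ρ = 1 − 6Σd² / [n(n²−1)] = 1 − 6×44 / (6×35) = 1 − 264/210 ≈ -0.2571

-0.2571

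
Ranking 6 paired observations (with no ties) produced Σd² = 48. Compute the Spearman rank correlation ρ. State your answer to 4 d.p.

ρ = 1 − 6Σd² / [n(n²−1)] = 1 − 6×48 / (6×35)
  = 1 − 288/210 = 1 − 1.37143 ≈ -0.3714

-0.3714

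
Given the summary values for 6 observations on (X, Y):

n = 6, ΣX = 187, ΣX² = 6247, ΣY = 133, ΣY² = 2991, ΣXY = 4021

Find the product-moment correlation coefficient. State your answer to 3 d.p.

-0.927

r = (nΣXY − ΣXΣY) / √[(nΣX² − (ΣX)²)(nΣY² − (ΣY)²)]
Numerator: 6×4021 − 187×133 = -745
Denominator: √[(37482 − 34969)(17946 − 17689)] = √[2513 × 257] = 803.6423
r = -745 / 803.6423 ≈ -0.927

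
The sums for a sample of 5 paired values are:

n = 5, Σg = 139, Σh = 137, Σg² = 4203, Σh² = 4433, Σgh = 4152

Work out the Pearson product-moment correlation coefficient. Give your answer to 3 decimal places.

r = (nΣgh − ΣgΣh) / √[(nΣg² − (Σg)²)(nΣh² − (Σh)²)]
Numerator: 5×4152 − 139×137 = 1717
Denominator: √[(21015 − 19321)(22165 − 18769)] = √[1694 × 3396] = 2398.5045
r = 1717 / 2398.5045 ≈ 0.716

0.716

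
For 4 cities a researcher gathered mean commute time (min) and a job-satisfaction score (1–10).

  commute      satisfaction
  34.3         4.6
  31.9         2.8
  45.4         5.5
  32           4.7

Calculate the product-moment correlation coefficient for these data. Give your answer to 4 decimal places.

0.6984

n = 4, Σx = 143.6, Σy = 17.6, Σx² = 5279.26, Σy² = 81.34, Σxy = 647.2
nΣxy − ΣxΣy = 2588.8 − 2527.36 = 61.44
nΣx² − (Σx)² = 21117.04 − 20620.96 = 496.08; nΣy² − (Σy)² = 325.36 − 309.76 = 15.6
r = 61.44 / √(496.08 × 15.6) = 61.44 / 87.9707 ≈ 0.6984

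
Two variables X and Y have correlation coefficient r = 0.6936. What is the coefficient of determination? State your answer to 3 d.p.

r² = (0.6936)² = 0.481

0.481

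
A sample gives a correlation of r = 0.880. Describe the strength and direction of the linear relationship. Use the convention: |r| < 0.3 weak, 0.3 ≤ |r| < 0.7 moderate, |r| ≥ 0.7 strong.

r = 0.880 > 0 so the relationship is positive.
|r| = 0.880, which falls in the strong range.

strong positive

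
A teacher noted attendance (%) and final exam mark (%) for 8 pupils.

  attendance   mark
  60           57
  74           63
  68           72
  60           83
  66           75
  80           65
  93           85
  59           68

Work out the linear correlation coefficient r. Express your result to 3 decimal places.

n = 8, Σx = 560, Σy = 568, Σx² = 40186, Σy² = 40990, Σxy = 40025
nΣxy − ΣxΣy = 320200 − 318080 = 2120
nΣx² − (Σx)² = 321488 − 313600 = 7888; nΣy² − (Σy)² = 327920 − 322624 = 5296
r = 2120 / √(7888 × 5296) = 2120 / 6463.3465 ≈ 0.328

0.328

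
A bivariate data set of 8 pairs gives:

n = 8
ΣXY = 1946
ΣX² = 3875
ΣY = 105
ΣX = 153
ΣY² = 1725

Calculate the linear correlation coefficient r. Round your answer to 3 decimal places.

-0.108

r = (nΣXY − ΣXΣY) / √[(nΣX² − (ΣX)²)(nΣY² − (ΣY)²)]
Numerator: 8×1946 − 153×105 = -497
Denominator: √[(31000 − 23409)(13800 − 11025)] = √[7591 × 2775] = 4589.6650
r = -497 / 4589.6650 ≈ -0.108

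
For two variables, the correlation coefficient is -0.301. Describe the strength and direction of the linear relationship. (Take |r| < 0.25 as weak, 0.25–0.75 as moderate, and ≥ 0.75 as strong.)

r = -0.301 < 0 so the relationship is negative.
|r| = 0.301, which falls in the moderate range.

moderate negative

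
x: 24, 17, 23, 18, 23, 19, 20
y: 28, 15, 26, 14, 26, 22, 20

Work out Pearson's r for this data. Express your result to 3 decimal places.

n = 7, Σx = 144, Σy = 151, Σx² = 3008, Σy² = 3441, Σxy = 3193
nΣxy − ΣxΣy = 22351 − 21744 = 607
nΣx² − (Σx)² = 21056 − 20736 = 320; nΣy² − (Σy)² = 24087 − 22801 = 1286
r = 607 / √(320 × 1286) = 607 / 641.4982 ≈ 0.946

0.946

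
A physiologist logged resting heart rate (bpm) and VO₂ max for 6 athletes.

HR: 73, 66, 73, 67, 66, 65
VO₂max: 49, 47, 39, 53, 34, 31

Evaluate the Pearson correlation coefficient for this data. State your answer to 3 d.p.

n = 6, Σx = 410, Σy = 253, Σx² = 28084, Σy² = 11057, Σxy = 17336
nΣxy − ΣxΣy = 104016 − 103730 = 286
nΣx² − (Σx)² = 168504 − 168100 = 404; nΣy² − (Σy)² = 66342 − 64009 = 2333
r = 286 / √(404 × 2333) = 286 / 970.8409 ≈ 0.295

0.295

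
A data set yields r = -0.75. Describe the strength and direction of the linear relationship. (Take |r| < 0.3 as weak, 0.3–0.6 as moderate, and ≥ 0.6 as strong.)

r = -0.75 < 0 so the relationship is negative.
|r| = 0.75, which falls in the strong range.

strong negative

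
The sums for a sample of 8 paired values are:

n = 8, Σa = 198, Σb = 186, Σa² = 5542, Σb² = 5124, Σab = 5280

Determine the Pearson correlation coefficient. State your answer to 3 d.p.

0.945

r = (nΣab − ΣaΣb) / √[(nΣa² − (Σa)²)(nΣb² − (Σb)²)]
Numerator: 8×5280 − 198×186 = 5412
Denominator: √[(44336 − 39204)(40992 − 34596)] = √[5132 × 6396] = 5729.2471
r = 5412 / 5729.2471 ≈ 0.945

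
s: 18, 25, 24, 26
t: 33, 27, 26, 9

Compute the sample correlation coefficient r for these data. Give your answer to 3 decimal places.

-0.736

n = 4, Σs = 93, Σt = 95, Σs² = 2201, Σt² = 2575, Σst = 2127
nΣst − ΣsΣt = 8508 − 8835 = -327
nΣs² − (Σs)² = 8804 − 8649 = 155; nΣt² − (Σt)² = 10300 − 9025 = 1275
r = -327 / √(155 × 1275) = -327 / 444.5503 ≈ -0.736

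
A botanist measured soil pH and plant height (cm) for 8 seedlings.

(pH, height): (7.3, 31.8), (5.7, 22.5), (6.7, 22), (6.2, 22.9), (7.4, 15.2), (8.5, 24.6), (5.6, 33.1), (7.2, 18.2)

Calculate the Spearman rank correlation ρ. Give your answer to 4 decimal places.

-0.2857

Rank pH: 6, 2, 4, 3, 7, 8, 1, 5
Rank height: 7, 4, 3, 5, 1, 6, 8, 2
d = rank(pH) − rank(height): -1, -2, 1, -2, 6, 2, -7, 3; Σd² = 108
ρ = 1 − 6Σd² / [n(n²−1)] = 1 − 6×108 / (8×63) = 1 − 648/504 ≈ -0.2857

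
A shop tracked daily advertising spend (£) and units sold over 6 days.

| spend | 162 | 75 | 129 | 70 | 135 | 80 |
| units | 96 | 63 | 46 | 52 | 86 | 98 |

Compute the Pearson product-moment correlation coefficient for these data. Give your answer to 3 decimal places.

n = 6, Σx = 651, Σy = 441, Σx² = 78035, Σy² = 35005, Σxy = 49301
nΣxy − ΣxΣy = 295806 − 287091 = 8715
nΣx² − (Σx)² = 468210 − 423801 = 44409; nΣy² − (Σy)² = 210030 − 194481 = 15549
r = 8715 / √(44409 × 15549) = 8715 / 26277.6624 ≈ 0.332

0.332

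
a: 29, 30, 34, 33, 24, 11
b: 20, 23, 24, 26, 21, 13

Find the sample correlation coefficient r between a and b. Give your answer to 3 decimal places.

n = 6, Σa = 161, Σb = 127, Σa² = 4683, Σb² = 2791, Σab = 3591
nΣab − ΣaΣb = 21546 − 20447 = 1099
nΣa² − (Σa)² = 28098 − 25921 = 2177; nΣb² − (Σb)² = 16746 − 16129 = 617
r = 1099 / √(2177 × 617) = 1099 / 1158.9689 ≈ 0.948

0.948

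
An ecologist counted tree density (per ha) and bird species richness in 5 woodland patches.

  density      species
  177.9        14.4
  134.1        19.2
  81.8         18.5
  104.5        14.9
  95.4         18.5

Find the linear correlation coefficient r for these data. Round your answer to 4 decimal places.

n = 5, Σx = 593.7, Σy = 85.5, Σx² = 76343.87, Σy² = 1482.51, Σxy = 9971.73
nΣxy − ΣxΣy = 49858.65 − 50761.35 = -902.7
nΣx² − (Σx)² = 381719.35 − 352479.69 = 29239.66; nΣy² − (Σy)² = 7412.55 − 7310.25 = 102.3
r = -902.7 / √(29239.66 × 102.3) = -902.7 / 1729.5136 ≈ -0.5219

-0.5219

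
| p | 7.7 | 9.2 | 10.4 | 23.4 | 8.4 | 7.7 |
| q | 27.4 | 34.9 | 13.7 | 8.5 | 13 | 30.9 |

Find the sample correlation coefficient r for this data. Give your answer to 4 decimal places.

n = 6, Σp = 66.8, Σq = 128.4, Σp² = 929.5, Σq² = 3352.52, Σpq = 1220.57
nΣpq − ΣpΣq = 7323.42 − 8577.12 = -1253.7
nΣp² − (Σp)² = 5577 − 4462.24 = 1114.76; nΣq² − (Σq)² = 20115.12 − 16486.56 = 3628.56
r = -1253.7 / √(1114.76 × 3628.56) = -1253.7 / 2011.2120 ≈ -0.6234

-0.6234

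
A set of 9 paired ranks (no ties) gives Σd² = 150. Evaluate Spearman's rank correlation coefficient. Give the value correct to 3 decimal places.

ρ = 1 − 6Σd² / [n(n²−1)] = 1 − 6×150 / (9×80)
  = 1 − 900/720 = 1 − 1.2500 ≈ -0.250

-0.250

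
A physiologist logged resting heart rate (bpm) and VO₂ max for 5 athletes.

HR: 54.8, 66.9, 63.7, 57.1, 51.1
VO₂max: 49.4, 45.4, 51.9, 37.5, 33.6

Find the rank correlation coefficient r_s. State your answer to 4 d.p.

0.5000

Rank HR: 2, 5, 4, 3, 1
Rank VO₂max: 4, 3, 5, 2, 1
d = rank(HR) − rank(VO₂max): -2, 2, -1, 1, 0; Σd² = 10
ρ = 1 − 6Σd² / [n(n²−1)] = 1 − 6×10 / (5×24) = 1 − 60/120 ≈ 0.5000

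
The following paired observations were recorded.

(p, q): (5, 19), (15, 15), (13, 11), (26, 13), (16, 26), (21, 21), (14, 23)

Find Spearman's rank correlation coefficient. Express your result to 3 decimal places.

Rank p: 1, 4, 2, 7, 5, 6, 3
Rank q: 4, 3, 1, 2, 7, 5, 6
d = rank(p) − rank(q): -3, 1, 1, 5, -2, 1, -3; Σd² = 50
ρ = 1 − 6Σd² / [n(n²−1)] = 1 − 6×50 / (7×48) = 1 − 300/336 ≈ 0.107

0.107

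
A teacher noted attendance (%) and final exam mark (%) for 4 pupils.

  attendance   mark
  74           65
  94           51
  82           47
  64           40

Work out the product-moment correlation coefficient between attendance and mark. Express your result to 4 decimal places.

0.2058

n = 4, Σx = 314, Σy = 203, Σx² = 25132, Σy² = 10635, Σxy = 16018
nΣxy − ΣxΣy = 64072 − 63742 = 330
nΣx² − (Σx)² = 100528 − 98596 = 1932; nΣy² − (Σy)² = 42540 − 41209 = 1331
r = 330 / √(1932 × 1331) = 330 / 1603.5872 ≈ 0.2058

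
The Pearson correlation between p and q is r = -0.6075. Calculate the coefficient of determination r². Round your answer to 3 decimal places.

0.369

r² = (-0.6075)² = 0.369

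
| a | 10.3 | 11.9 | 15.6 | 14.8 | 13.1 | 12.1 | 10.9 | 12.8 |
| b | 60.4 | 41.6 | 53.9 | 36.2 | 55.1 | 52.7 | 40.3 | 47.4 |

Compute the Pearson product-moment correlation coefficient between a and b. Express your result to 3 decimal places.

-0.172

n = 8, Σa = 101.5, Σb = 387.6, Σa² = 1310.77, Σb² = 19278.52, Σab = 4899.23
nΣab − ΣaΣb = 39193.84 − 39341.4 = -147.56
nΣa² − (Σa)² = 10486.16 − 10302.25 = 183.91; nΣb² − (Σb)² = 154228.16 − 150233.76 = 3994.4
r = -147.56 / √(183.91 × 3994.4) = -147.56 / 857.0940 ≈ -0.172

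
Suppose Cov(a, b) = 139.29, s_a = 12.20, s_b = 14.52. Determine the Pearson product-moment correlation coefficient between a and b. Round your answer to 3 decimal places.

0.786

r = Cov(a,b) / (s_a · s_b) = 139.29 / (12.20 × 14.52)
  = 139.29 / 177.1440 ≈ 0.786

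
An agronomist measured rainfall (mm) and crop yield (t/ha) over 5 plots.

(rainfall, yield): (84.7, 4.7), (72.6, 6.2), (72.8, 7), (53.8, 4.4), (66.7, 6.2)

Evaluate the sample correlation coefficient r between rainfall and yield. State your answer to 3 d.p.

n = 5, Σx = 350.6, Σy = 28.5, Σx² = 25088.02, Σy² = 167.33, Σxy = 2008.07
nΣxy − ΣxΣy = 10040.35 − 9992.1 = 48.25
nΣx² − (Σx)² = 125440.1 − 122920.36 = 2519.74; nΣy² − (Σy)² = 836.65 − 812.25 = 24.4
r = 48.25 / √(2519.74 × 24.4) = 48.25 / 247.9549 ≈ 0.195

0.195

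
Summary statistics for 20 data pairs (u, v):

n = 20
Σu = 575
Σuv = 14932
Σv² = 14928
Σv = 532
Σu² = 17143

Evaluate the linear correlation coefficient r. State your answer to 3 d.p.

-0.527

r = (nΣuv − ΣuΣv) / √[(nΣu² − (Σu)²)(nΣv² − (Σv)²)]
Numerator: 20×14932 − 575×532 = -7260
Denominator: √[(342860 − 330625)(298560 − 283024)] = √[12235 × 15536] = 13787.0577
r = -7260 / 13787.0577 ≈ -0.527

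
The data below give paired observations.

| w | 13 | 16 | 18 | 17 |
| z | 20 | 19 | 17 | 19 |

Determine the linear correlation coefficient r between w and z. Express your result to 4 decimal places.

n = 4, Σw = 64, Σz = 75, Σw² = 1038, Σz² = 1411, Σwz = 1193
nΣwz − ΣwΣz = 4772 − 4800 = -28
nΣw² − (Σw)² = 4152 − 4096 = 56; nΣz² − (Σz)² = 5644 − 5625 = 19
r = -28 / √(56 × 19) = -28 / 32.6190 ≈ -0.8584

-0.8584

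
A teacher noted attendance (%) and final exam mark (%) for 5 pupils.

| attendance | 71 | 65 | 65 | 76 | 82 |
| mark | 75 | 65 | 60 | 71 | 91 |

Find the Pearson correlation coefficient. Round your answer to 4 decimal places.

n = 5, Σx = 359, Σy = 362, Σx² = 25991, Σy² = 26772, Σxy = 26308
nΣxy − ΣxΣy = 131540 − 129958 = 1582
nΣx² − (Σx)² = 129955 − 128881 = 1074; nΣy² − (Σy)² = 133860 − 131044 = 2816
r = 1582 / √(1074 × 2816) = 1582 / 1739.0756 ≈ 0.9097

0.9097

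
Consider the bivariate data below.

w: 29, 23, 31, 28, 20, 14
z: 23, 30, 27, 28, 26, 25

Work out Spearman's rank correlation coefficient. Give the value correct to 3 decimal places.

0.086

Rank w: 5, 3, 6, 4, 2, 1
Rank z: 1, 6, 4, 5, 3, 2
d = rank(w) − rank(z): 4, -3, 2, -1, -1, -1; Σd² = 32
ρ = 1 − 6Σd² / [n(n²−1)] = 1 − 6×32 / (6×35) = 1 − 192/210 ≈ 0.086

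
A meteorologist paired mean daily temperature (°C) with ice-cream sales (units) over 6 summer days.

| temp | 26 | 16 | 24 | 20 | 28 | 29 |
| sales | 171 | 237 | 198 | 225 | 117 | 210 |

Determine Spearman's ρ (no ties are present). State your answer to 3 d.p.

Rank temp: 4, 1, 3, 2, 5, 6
Rank sales: 2, 6, 3, 5, 1, 4
d = rank(temp) − rank(sales): 2, -5, 0, -3, 4, 2; Σd² = 58
ρ = 1 − 6Σd² / [n(n²−1)] = 1 − 6×58 / (6×35) = 1 − 348/210 ≈ -0.657

-0.657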